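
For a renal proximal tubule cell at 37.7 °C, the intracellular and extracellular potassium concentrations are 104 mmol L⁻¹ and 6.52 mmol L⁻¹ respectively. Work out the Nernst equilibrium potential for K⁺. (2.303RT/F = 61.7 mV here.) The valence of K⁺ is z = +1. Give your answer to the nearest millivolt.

E = (61.7/z) · log₁₀([K⁺]_out/[K⁺]_in) with z = +1.
= (61.7/1) · log₁₀(6.52/104) = 61.70 · log₁₀(0.06269)
= 61.70 · (-1.2028) = -74.21 mV

-74 mV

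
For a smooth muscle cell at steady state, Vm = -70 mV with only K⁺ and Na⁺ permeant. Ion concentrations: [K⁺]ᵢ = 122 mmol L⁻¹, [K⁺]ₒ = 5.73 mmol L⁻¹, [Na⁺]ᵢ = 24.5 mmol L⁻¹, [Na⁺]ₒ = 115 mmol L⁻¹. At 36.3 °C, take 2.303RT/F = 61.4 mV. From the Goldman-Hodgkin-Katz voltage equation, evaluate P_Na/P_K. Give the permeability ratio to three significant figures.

Let α = P_Na/P_K. GHK: Vm = 61.4·log₁₀[(Kₒ + α·Naₒ)/(Kᵢ + α·Naᵢ)].
10^(Vm/61.4) = 10^(-70.0/61.4) = 0.072433
So 0.072433·(Kᵢ + α·Naᵢ) = Kₒ + α·Naₒ → α = (0.072433·122.0 − 5.73) / (115.0 − 0.072433·24.5)
α = (8.837 − 5.73) / (115.0 − 1.775) = 3.107/113.2 = 0.02744

0.0274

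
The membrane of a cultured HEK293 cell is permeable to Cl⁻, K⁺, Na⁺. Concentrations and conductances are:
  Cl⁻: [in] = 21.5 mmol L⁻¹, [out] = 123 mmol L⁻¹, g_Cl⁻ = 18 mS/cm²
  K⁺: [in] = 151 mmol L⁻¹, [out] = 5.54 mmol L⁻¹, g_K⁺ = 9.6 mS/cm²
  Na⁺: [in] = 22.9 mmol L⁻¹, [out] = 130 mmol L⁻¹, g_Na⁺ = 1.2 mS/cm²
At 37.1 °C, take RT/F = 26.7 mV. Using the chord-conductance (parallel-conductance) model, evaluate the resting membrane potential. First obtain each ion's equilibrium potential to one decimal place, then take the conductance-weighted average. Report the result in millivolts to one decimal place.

-56.6 mV

E_Cl⁻ = (26.7/-1)·ln(123/21.5) = -46.6 mV
E_K⁺ = (26.7/1)·ln(5.54/151) = -88.3 mV
E_Na⁺ = (26.7/1)·ln(130/22.9) = 46.4 mV
Vm = (Σ gᵢEᵢ)/(Σ gᵢ) = (18·-46.6 + 9.6·-88.3 + 1.2·46.4) / (18 + 9.6 + 1.2)
= -1630.80 / 28.8 = -56.62 mV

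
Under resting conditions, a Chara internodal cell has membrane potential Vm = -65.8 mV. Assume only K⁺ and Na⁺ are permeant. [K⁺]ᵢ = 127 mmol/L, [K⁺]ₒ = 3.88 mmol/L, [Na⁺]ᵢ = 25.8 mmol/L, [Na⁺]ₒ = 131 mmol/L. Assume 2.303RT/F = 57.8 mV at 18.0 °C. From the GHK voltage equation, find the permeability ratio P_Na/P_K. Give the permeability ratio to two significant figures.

0.041

Let α = P_Na/P_K. GHK: Vm = 57.8·log₁₀[(Kₒ + α·Naₒ)/(Kᵢ + α·Naᵢ)].
10^(Vm/57.8) = 10^(-65.8/57.8) = 0.07271
So 0.07271·(Kᵢ + α·Naᵢ) = Kₒ + α·Naₒ → α = (0.07271·127.0 − 3.88) / (131.0 − 0.07271·25.8)
α = (9.234 − 3.88) / (131.0 − 1.876) = 5.354/129.1 = 0.04146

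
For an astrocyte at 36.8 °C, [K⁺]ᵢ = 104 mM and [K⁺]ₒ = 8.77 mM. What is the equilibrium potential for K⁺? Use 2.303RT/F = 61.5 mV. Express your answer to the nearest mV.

E = (61.5/z) · log₁₀([K⁺]_out/[K⁺]_in) with z = +1.
= (61.5/1) · log₁₀(8.77/104) = 61.50 · log₁₀(0.08433)
= 61.50 · (-1.0740) = -66.05 mV

-66 mV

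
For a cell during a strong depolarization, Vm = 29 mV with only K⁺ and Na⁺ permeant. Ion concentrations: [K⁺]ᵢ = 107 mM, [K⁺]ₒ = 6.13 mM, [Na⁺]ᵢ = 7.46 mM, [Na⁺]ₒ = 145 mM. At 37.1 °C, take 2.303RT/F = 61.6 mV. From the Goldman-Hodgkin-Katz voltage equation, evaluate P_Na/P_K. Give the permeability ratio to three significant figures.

2.52

Let α = P_Na/P_K. GHK: Vm = 61.6·log₁₀[(Kₒ + α·Naₒ)/(Kᵢ + α·Naᵢ)].
10^(Vm/61.6) = 10^(29.0/61.6) = 2.9565
So 2.9565·(Kᵢ + α·Naᵢ) = Kₒ + α·Naₒ → α = (2.9565·107.0 − 6.13) / (145.0 − 2.9565·7.46)
α = (316.3 − 6.13) / (145.0 − 22.06) = 310.2/122.9 = 2.523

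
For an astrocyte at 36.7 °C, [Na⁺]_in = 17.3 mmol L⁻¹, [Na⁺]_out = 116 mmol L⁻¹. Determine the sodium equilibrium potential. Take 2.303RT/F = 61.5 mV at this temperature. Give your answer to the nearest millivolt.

E = (61.5/z) · log₁₀([Na⁺]_out/[Na⁺]_in) with z = +1.
= (61.5/1) · log₁₀(116/17.3) = 61.50 · log₁₀(6.705)
= 61.50 · (0.8264) = 50.82 mV

51 mV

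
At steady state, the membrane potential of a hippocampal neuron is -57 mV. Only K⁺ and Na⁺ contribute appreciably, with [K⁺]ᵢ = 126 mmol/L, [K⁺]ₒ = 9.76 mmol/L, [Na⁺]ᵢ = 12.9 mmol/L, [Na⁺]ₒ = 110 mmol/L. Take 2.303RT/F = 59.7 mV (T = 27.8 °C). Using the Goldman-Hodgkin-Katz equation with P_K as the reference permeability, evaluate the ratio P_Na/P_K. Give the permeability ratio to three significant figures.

Let α = P_Na/P_K. GHK: Vm = 59.7·log₁₀[(Kₒ + α·Naₒ)/(Kᵢ + α·Naᵢ)].
10^(Vm/59.7) = 10^(-57.0/59.7) = 0.11098
So 0.11098·(Kᵢ + α·Naᵢ) = Kₒ + α·Naₒ → α = (0.11098·126.0 − 9.76) / (110.0 − 0.11098·12.9)
α = (13.98 − 9.76) / (110.0 − 1.432) = 4.223/108.6 = 0.0389

0.0389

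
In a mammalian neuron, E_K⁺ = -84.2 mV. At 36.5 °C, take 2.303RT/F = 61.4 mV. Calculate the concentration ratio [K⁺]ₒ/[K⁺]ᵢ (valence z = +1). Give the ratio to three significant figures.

0.0425

log₁₀([out]/[in]) = E·z/(61.4) = -84.2 × 1 / 61.4 = -1.3713
[out]/[in] = 10^(-1.3713) = 0.04253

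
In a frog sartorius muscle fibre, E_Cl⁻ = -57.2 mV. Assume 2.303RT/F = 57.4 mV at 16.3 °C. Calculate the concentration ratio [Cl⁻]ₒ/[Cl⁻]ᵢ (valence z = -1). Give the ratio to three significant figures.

log₁₀([out]/[in]) = E·z/(57.4) = -57.2 × -1 / 57.4 = 0.9965
[out]/[in] = 10^(0.9965) = 9.92

9.92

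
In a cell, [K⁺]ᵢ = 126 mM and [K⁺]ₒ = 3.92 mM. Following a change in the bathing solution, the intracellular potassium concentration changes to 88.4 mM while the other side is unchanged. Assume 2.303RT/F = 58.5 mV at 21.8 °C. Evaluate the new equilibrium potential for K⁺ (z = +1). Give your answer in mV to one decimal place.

After the shift: [K⁺]_out = 3.92, [K⁺]_in = 88.4 mM.
E_new = (58.5/1)·log₁₀(3.92/88.4) = 58.50 · (-1.3532) = -79.16 mV

-79.2 mV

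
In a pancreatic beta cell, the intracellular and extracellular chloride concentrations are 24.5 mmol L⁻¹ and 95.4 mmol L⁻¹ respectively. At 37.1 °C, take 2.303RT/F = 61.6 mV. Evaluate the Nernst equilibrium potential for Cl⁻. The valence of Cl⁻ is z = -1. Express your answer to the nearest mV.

E = (61.6/z) · log₁₀([Cl⁻]_out/[Cl⁻]_in) with z = -1.
For an anion, dividing by z = -1 reverses the sign.
= (61.6/-1) · log₁₀(95.4/24.5) = -61.60 · log₁₀(3.894)
= -61.60 · (0.5904) = -36.37 mV

-36 mV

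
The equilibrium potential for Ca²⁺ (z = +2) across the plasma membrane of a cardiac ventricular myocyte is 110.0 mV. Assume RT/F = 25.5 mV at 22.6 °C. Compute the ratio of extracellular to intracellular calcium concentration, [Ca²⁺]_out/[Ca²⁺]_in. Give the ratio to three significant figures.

5580

ln([out]/[in]) = E·z/(25.5) = 110.0 × 2 / 25.5 = 8.6275
[out]/[in] = e^(8.6275) = 5583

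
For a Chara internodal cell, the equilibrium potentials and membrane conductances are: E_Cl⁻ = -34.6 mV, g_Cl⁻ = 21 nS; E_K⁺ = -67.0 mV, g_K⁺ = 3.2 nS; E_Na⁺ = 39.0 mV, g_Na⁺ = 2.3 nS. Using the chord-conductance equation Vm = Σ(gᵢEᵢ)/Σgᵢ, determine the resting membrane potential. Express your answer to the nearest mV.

Σ gᵢEᵢ = 21·(-34.6) + 3.2·(-67.0) + 2.3·(39.0) = -851.30
Σ gᵢ = 21 + 3.2 + 2.3 = 26.5
Vm = -851.30 / 26.5 = -32.12 mV

-32 mV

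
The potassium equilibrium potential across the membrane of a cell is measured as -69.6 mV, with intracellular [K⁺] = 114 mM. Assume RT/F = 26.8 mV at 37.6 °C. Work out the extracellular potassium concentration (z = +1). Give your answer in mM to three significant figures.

Nernst: E = (26.8/1) · ln([out]/[in]), so ln([out]/[in]) = -69.6 × 1 / 26.8 = -2.5970.
[out]/[in] = e^(-2.5970) = 0.0745.
[out] = 0.0745 × 114 = 8.493 mM.

8.49 mM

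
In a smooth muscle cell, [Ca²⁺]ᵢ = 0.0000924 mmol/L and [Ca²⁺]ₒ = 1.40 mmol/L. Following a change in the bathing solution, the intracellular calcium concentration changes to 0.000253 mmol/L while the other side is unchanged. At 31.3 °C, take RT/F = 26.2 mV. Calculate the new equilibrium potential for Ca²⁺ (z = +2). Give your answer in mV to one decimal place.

After the shift: [Ca²⁺]_out = 1.40, [Ca²⁺]_in = 0.000253 mmol/L.
E_new = (26.2/2)·ln(1.40/0.000253) = 13.10 · (8.6186) = 112.90 mV

112.9 mV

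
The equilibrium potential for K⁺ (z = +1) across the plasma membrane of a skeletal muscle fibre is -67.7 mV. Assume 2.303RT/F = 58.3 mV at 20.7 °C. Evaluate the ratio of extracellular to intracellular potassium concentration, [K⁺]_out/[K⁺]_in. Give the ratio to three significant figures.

log₁₀([out]/[in]) = E·z/(58.3) = -67.7 × 1 / 58.3 = -1.1612
[out]/[in] = 10^(-1.1612) = 0.06899

0.0690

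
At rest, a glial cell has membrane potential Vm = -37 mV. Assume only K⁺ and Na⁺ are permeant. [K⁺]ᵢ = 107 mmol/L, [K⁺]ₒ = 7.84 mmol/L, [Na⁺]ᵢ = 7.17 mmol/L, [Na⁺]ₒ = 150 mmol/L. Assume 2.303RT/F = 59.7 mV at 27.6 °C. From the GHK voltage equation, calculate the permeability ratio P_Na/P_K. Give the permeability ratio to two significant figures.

0.12

Let α = P_Na/P_K. GHK: Vm = 59.7·log₁₀[(Kₒ + α·Naₒ)/(Kᵢ + α·Naᵢ)].
10^(Vm/59.7) = 10^(-37.0/59.7) = 0.24001
So 0.24001·(Kᵢ + α·Naᵢ) = Kₒ + α·Naₒ → α = (0.24001·107.0 − 7.84) / (150.0 − 0.24001·7.17)
α = (25.68 − 7.84) / (150.0 − 1.721) = 17.84/148.3 = 0.1203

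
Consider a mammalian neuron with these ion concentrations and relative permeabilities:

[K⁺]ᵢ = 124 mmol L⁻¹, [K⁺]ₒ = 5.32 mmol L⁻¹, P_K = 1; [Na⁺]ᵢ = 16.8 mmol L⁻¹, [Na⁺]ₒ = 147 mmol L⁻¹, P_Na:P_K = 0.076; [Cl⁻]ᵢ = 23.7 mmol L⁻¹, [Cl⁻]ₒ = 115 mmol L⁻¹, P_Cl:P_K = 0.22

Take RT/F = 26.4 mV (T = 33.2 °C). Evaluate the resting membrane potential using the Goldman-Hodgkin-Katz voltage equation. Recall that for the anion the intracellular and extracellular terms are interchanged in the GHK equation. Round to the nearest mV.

Vm = 26.4 · ln[(Σ P·[cation]ₒ + Σ P·[anion]ᵢ) / (Σ P·[cation]ᵢ + Σ P·[anion]ₒ)]
Numerator = 1×5.32 + 0.076×147 + 0.22×23.7 = 21.71
Denominator = 1×124 + 0.076×16.8 + 0.22×115 = 150.6
Vm = 26.4 · ln(0.14415) = 26.4 × (-1.9369) = -51.13 mV

-51 mV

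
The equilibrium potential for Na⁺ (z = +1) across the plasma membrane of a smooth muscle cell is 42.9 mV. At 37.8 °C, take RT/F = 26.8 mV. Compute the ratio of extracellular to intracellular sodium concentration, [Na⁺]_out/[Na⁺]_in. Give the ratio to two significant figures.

ln([out]/[in]) = E·z/(26.8) = 42.9 × 1 / 26.8 = 1.6007
[out]/[in] = e^(1.6007) = 4.957

5.0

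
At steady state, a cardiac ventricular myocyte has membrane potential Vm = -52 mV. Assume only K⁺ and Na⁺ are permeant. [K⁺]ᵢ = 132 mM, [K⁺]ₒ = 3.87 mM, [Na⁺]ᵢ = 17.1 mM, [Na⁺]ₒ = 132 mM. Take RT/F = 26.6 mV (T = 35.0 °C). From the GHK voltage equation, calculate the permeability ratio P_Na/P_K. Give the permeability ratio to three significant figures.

Let α = P_Na/P_K. GHK: Vm = 26.6·ln[(Kₒ + α·Naₒ)/(Kᵢ + α·Naᵢ)].
e^(Vm/26.6) = e^(-52.0/26.6) = 0.14158
So 0.14158·(Kᵢ + α·Naᵢ) = Kₒ + α·Naₒ → α = (0.14158·132.0 − 3.87) / (132.0 − 0.14158·17.1)
α = (18.69 − 3.87) / (132.0 − 2.421) = 14.82/129.6 = 0.1144

0.114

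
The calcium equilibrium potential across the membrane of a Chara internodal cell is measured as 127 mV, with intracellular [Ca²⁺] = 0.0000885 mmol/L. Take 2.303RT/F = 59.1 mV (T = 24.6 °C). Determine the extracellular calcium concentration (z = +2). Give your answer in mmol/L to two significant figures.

1.8 mmol/L

Nernst: E = (59.1/2) · log₁₀([out]/[in]), so log₁₀([out]/[in]) = 127.0 × 2 / 59.1 = 4.2978.
[out]/[in] = 10^(4.2978) = 1.985e+04.
[out] = 1.985e+04 × 0.0000885 = 1.757 mmol/L.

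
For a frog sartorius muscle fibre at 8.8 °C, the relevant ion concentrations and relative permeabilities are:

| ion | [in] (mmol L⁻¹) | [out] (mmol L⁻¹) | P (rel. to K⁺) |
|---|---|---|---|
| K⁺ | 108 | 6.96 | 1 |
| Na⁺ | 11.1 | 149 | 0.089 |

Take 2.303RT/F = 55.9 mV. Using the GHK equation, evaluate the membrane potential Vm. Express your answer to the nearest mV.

Vm = 55.9 · log₁₀[(Σ P·[cation]ₒ + Σ P·[anion]ᵢ) / (Σ P·[cation]ᵢ + Σ P·[anion]ₒ)]
Numerator = 1×6.96 + 0.089×149 = 20.22
Denominator = 1×108 + 0.089×11.1 = 109
Vm = 55.9 · log₁₀(0.18553) = 55.9 × (-0.7316) = -40.90 mV

-41 mV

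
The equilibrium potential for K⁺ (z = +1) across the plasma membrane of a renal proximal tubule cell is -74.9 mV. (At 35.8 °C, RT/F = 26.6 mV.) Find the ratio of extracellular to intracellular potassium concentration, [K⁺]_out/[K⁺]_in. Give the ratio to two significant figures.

0.060

ln([out]/[in]) = E·z/(26.6) = -74.9 × 1 / 26.6 = -2.8158
[out]/[in] = e^(-2.8158) = 0.05986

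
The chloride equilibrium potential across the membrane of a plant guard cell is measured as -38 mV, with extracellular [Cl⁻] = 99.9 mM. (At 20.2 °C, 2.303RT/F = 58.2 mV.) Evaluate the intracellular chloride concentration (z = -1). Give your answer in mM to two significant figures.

22 mM

Nernst: E = (58.2/-1) · log₁₀([out]/[in]), so log₁₀([out]/[in]) = -38.0 × -1 / 58.2 = 0.6529.
[out]/[in] = 10^(0.6529) = 4.497.
[in] = 99.9 / 4.497 = 22.21 mM.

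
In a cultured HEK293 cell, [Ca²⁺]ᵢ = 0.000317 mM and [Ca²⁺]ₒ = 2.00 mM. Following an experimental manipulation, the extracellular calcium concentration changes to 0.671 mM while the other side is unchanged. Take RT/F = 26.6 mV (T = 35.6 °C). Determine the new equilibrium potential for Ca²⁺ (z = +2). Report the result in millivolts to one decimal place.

101.8 mV

After the shift: [Ca²⁺]_out = 0.671, [Ca²⁺]_in = 0.000317 mM.
E_new = (26.6/2)·ln(0.671/0.000317) = 13.30 · (7.6576) = 101.85 mV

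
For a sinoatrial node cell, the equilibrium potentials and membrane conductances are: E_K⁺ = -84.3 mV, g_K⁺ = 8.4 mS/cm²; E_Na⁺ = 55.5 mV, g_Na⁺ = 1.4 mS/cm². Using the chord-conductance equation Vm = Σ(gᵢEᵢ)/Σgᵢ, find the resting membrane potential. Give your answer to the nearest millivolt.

-64 mV

Σ gᵢEᵢ = 8.4·(-84.3) + 1.4·(55.5) = -630.42
Σ gᵢ = 8.4 + 1.4 = 9.8
Vm = -630.42 / 9.8 = -64.33 mV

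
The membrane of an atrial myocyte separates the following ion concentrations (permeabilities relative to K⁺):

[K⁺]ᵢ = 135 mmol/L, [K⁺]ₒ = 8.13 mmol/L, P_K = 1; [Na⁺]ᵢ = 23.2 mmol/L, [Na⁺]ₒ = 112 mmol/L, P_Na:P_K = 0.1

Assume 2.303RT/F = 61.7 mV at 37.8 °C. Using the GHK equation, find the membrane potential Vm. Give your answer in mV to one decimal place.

-52.5 mV

Vm = 61.7 · log₁₀[(Σ P·[cation]ₒ + Σ P·[anion]ᵢ) / (Σ P·[cation]ᵢ + Σ P·[anion]ₒ)]
Numerator = 1×8.13 + 0.1×112 = 19.33
Denominator = 1×135 + 0.1×23.2 = 137.3
Vm = 61.7 · log₁₀(0.14077) = 61.7 × (-0.8515) = -52.54 mV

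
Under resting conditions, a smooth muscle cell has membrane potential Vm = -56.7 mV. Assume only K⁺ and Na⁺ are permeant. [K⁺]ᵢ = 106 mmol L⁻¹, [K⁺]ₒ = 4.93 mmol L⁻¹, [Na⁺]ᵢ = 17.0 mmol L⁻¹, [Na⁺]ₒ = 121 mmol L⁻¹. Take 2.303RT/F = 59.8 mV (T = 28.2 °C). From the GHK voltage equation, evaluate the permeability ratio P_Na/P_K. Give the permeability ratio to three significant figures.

Let α = P_Na/P_K. GHK: Vm = 59.8·log₁₀[(Kₒ + α·Naₒ)/(Kᵢ + α·Naᵢ)].
10^(Vm/59.8) = 10^(-56.7/59.8) = 0.11268
So 0.11268·(Kᵢ + α·Naᵢ) = Kₒ + α·Naₒ → α = (0.11268·106.0 − 4.93) / (121.0 − 0.11268·17.0)
α = (11.94 − 4.93) / (121.0 − 1.916) = 7.014/119.1 = 0.0589

0.0589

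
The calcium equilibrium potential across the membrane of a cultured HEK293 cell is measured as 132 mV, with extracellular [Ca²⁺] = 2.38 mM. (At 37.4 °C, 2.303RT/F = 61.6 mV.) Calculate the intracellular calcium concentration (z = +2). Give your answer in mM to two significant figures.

Nernst: E = (61.6/2) · log₁₀([out]/[in]), so log₁₀([out]/[in]) = 132.0 × 2 / 61.6 = 4.2857.
[out]/[in] = 10^(4.2857) = 1.931e+04.
[in] = 2.38 / 1.931e+04 = 0.0001233 mM.

0.00012 mM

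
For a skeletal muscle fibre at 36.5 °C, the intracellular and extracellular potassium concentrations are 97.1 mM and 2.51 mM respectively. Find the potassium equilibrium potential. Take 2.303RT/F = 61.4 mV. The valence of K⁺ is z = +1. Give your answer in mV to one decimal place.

-97.5 mV

E = (61.4/z) · log₁₀([K⁺]_out/[K⁺]_in) with z = +1.
= (61.4/1) · log₁₀(2.51/97.1) = 61.40 · log₁₀(0.02585)
= 61.40 · (-1.5875) = -97.48 mV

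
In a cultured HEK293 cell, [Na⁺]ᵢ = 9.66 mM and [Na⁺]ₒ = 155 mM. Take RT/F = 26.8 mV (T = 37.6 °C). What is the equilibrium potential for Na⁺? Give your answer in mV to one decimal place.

74.4 mV

E = (26.8/z) · ln([Na⁺]_out/[Na⁺]_in) with z = +1.
= (26.8/1) · ln(155/9.66) = 26.80 · ln(16.05)
= 26.80 · (2.7754) = 74.38 mV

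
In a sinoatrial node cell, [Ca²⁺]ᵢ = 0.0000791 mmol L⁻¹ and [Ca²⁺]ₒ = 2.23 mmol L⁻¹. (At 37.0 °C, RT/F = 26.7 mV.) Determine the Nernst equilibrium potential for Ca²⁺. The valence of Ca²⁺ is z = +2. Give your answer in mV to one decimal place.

136.8 mV

E = (26.7/z) · ln([Ca²⁺]_out/[Ca²⁺]_in) with z = +2.
= (26.7/2) · ln(2.23/0.0000791) = 13.35 · ln(2.819e+04)
= 13.35 · (10.2468) = 136.79 mV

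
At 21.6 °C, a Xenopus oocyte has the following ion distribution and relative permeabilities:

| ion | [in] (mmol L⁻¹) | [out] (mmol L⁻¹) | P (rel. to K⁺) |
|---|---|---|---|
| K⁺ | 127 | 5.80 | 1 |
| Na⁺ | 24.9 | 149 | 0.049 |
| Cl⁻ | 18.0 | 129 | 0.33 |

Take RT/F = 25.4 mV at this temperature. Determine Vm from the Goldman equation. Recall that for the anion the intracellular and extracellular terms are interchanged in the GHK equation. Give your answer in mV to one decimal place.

Vm = 25.4 · ln[(Σ P·[cation]ₒ + Σ P·[anion]ᵢ) / (Σ P·[cation]ᵢ + Σ P·[anion]ₒ)]
Numerator = 1×5.80 + 0.049×149 + 0.33×18.0 = 19.04
Denominator = 1×127 + 0.049×24.9 + 0.33×129 = 170.8
Vm = 25.4 · ln(0.11149) = 25.4 × (-2.1938) = -55.72 mV

-55.7 mV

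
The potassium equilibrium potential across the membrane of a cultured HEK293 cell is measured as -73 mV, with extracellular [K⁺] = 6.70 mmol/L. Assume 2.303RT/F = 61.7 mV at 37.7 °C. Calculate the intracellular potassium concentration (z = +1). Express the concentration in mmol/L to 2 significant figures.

100 mmol/L

Nernst: E = (61.7/1) · log₁₀([out]/[in]), so log₁₀([out]/[in]) = -73.0 × 1 / 61.7 = -1.1831.
[out]/[in] = 10^(-1.1831) = 0.06559.
[in] = 6.70 / 0.06559 = 102.1 mmol/L.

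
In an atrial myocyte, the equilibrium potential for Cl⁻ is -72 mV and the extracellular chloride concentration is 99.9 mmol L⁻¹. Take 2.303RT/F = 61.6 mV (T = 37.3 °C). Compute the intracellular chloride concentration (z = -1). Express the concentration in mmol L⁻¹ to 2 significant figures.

Nernst: E = (61.6/-1) · log₁₀([out]/[in]), so log₁₀([out]/[in]) = -72.0 × -1 / 61.6 = 1.1688.
[out]/[in] = 10^(1.1688) = 14.75.
[in] = 99.9 / 14.75 = 6.772 mmol L⁻¹.

6.8 mmol L⁻¹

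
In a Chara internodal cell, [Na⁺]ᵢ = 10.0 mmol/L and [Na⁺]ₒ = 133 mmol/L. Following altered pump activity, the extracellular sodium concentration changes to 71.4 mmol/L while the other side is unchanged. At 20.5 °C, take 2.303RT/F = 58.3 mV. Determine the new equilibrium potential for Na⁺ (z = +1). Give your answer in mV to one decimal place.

49.8 mV

After the shift: [Na⁺]_out = 71.4, [Na⁺]_in = 10.0 mmol/L.
E_new = (58.3/1)·log₁₀(71.4/10.0) = 58.30 · (0.8537) = 49.77 mV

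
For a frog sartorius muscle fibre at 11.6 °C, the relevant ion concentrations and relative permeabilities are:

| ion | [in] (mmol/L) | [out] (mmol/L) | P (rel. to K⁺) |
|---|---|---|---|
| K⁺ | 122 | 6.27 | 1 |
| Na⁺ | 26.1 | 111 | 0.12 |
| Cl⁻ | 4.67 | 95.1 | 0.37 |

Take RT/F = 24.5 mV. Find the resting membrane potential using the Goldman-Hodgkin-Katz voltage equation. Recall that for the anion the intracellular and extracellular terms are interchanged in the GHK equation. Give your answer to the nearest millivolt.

-49 mV

Vm = 24.5 · ln[(Σ P·[cation]ₒ + Σ P·[anion]ᵢ) / (Σ P·[cation]ᵢ + Σ P·[anion]ₒ)]
Numerator = 1×6.27 + 0.12×111 + 0.37×4.67 = 21.32
Denominator = 1×122 + 0.12×26.1 + 0.37×95.1 = 160.3
Vm = 24.5 · ln(0.13297) = 24.5 × (-2.0176) = -49.43 mV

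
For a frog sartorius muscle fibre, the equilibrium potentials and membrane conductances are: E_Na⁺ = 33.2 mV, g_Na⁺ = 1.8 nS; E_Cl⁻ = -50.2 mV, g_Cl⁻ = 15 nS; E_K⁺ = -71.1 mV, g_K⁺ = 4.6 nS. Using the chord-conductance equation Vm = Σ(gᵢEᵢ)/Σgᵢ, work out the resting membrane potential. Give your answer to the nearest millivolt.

-48 mV

Σ gᵢEᵢ = 1.8·(33.2) + 15·(-50.2) + 4.6·(-71.1) = -1020.30
Σ gᵢ = 1.8 + 15 + 4.6 = 21.4
Vm = -1020.30 / 21.4 = -47.68 mV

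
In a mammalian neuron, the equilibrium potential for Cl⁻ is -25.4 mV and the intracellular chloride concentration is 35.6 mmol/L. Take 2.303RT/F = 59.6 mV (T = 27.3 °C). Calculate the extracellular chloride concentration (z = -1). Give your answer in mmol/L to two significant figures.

95 mmol/L

Nernst: E = (59.6/-1) · log₁₀([out]/[in]), so log₁₀([out]/[in]) = -25.4 × -1 / 59.6 = 0.4262.
[out]/[in] = 10^(0.4262) = 2.668.
[out] = 2.668 × 35.6 = 94.98 mmol/L.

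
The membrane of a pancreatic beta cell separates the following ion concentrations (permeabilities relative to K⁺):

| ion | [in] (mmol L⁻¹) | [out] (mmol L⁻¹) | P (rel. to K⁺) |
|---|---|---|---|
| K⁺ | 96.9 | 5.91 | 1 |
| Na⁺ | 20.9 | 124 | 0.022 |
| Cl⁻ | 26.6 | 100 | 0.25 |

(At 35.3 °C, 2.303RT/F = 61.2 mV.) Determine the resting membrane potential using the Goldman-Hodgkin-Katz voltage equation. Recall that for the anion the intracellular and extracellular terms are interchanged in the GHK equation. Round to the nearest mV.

Vm = 61.2 · log₁₀[(Σ P·[cation]ₒ + Σ P·[anion]ᵢ) / (Σ P·[cation]ᵢ + Σ P·[anion]ₒ)]
Numerator = 1×5.91 + 0.022×124 + 0.25×26.6 = 15.29
Denominator = 1×96.9 + 0.022×20.9 + 0.25×100 = 122.4
Vm = 61.2 · log₁₀(0.12494) = 61.2 × (-0.9033) = -55.28 mV

-55 mV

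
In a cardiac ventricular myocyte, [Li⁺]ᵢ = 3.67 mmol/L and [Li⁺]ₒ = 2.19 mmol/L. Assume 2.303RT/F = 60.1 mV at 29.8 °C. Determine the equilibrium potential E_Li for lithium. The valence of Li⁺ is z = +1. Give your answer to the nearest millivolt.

-13 mV

E = (60.1/z) · log₁₀([Li⁺]_out/[Li⁺]_in) with z = +1.
= (60.1/1) · log₁₀(2.19/3.67) = 60.10 · log₁₀(0.5967)
= 60.10 · (-0.2242) = -13.48 mV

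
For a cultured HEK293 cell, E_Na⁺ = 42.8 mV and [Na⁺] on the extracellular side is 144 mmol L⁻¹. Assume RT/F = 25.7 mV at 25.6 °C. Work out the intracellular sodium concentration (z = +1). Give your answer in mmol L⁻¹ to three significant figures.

Nernst: E = (25.7/1) · ln([out]/[in]), so ln([out]/[in]) = 42.8 × 1 / 25.7 = 1.6654.
[out]/[in] = e^(1.6654) = 5.288.
[in] = 144 / 5.288 = 27.23 mmol L⁻¹.

27.2 mmol L⁻¹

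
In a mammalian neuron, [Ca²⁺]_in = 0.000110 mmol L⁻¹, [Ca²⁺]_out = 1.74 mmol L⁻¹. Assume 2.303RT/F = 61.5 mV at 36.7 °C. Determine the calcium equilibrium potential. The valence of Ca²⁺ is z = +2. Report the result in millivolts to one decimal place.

E = (61.5/z) · log₁₀([Ca²⁺]_out/[Ca²⁺]_in) with z = +2.
= (61.5/2) · log₁₀(1.74/0.000110) = 30.75 · log₁₀(1.582e+04)
= 30.75 · (4.1992) = 129.12 mV

129.1 mV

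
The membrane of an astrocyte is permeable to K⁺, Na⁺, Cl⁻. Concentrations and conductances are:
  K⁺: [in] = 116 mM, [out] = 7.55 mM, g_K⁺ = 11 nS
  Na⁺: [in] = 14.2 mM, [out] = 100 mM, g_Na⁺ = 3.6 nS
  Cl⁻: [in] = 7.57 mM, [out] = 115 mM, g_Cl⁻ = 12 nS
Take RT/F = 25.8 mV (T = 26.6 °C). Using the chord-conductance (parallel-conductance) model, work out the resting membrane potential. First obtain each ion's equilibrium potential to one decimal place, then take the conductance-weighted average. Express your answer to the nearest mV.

E_K⁺ = (25.8/1)·ln(7.55/116) = -70.5 mV
E_Na⁺ = (25.8/1)·ln(100/14.2) = 50.4 mV
E_Cl⁻ = (25.8/-1)·ln(115/7.57) = -70.2 mV
Vm = (Σ gᵢEᵢ)/(Σ gᵢ) = (11·-70.5 + 3.6·50.4 + 12·-70.2) / (11 + 3.6 + 12)
= -1436.46 / 26.6 = -54.00 mV

-54 mV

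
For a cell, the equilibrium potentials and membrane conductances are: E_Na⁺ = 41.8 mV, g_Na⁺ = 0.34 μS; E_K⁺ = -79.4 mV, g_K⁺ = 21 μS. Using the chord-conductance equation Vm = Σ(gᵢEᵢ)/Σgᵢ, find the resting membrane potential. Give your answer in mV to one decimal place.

-77.5 mV

Σ gᵢEᵢ = 0.34·(41.8) + 21·(-79.4) = -1653.19
Σ gᵢ = 0.34 + 21 = 21.34
Vm = -1653.19 / 21.34 = -77.47 mV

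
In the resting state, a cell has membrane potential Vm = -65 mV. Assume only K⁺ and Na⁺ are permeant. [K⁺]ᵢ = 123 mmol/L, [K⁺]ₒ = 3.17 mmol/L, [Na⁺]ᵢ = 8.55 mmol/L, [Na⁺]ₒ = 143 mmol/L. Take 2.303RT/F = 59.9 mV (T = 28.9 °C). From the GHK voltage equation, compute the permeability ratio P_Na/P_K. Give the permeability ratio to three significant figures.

Let α = P_Na/P_K. GHK: Vm = 59.9·log₁₀[(Kₒ + α·Naₒ)/(Kᵢ + α·Naᵢ)].
10^(Vm/59.9) = 10^(-65.0/59.9) = 0.082197
So 0.082197·(Kᵢ + α·Naᵢ) = Kₒ + α·Naₒ → α = (0.082197·123.0 − 3.17) / (143.0 − 0.082197·8.55)
α = (10.11 − 3.17) / (143.0 − 0.7028) = 6.94/142.3 = 0.04877

0.0488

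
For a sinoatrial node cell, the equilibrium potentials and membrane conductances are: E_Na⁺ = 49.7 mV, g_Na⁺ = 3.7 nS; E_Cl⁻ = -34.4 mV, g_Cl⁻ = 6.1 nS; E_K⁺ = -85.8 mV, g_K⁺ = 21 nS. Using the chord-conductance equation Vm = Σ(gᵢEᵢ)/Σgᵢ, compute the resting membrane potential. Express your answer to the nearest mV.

-59 mV

Σ gᵢEᵢ = 3.7·(49.7) + 6.1·(-34.4) + 21·(-85.8) = -1827.75
Σ gᵢ = 3.7 + 6.1 + 21 = 30.8
Vm = -1827.75 / 30.8 = -59.34 mV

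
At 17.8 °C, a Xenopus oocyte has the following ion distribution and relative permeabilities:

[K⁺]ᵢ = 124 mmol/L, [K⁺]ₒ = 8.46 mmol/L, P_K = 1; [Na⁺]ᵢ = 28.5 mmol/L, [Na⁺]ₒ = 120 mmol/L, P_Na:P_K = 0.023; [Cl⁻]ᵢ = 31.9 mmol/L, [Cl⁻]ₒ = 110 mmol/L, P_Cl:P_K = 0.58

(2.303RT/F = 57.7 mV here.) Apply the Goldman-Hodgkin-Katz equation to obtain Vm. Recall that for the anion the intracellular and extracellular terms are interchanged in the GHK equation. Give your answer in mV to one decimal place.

Vm = 57.7 · log₁₀[(Σ P·[cation]ₒ + Σ P·[anion]ᵢ) / (Σ P·[cation]ᵢ + Σ P·[anion]ₒ)]
Numerator = 1×8.46 + 0.023×120 + 0.58×31.9 = 29.72
Denominator = 1×124 + 0.023×28.5 + 0.58×110 = 188.5
Vm = 57.7 · log₁₀(0.15771) = 57.7 × (-0.8021) = -46.28 mV

-46.3 mV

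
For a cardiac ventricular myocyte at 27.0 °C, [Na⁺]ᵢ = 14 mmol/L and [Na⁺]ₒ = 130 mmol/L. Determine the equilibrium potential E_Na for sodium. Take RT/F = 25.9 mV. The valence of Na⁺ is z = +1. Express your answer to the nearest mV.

58 mV

E = (25.9/z) · ln([Na⁺]_out/[Na⁺]_in) with z = +1.
= (25.9/1) · ln(130/14) = 25.90 · ln(9.286)
= 25.90 · (2.2285) = 57.72 mV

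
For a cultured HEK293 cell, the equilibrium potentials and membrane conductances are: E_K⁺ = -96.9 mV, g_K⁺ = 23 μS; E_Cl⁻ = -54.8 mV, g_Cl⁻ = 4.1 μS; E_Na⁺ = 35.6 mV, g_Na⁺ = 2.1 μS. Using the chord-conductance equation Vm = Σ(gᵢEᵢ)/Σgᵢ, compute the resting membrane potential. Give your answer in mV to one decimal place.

-81.5 mV

Σ gᵢEᵢ = 23·(-96.9) + 4.1·(-54.8) + 2.1·(35.6) = -2378.62
Σ gᵢ = 23 + 4.1 + 2.1 = 29.2
Vm = -2378.62 / 29.2 = -81.46 mV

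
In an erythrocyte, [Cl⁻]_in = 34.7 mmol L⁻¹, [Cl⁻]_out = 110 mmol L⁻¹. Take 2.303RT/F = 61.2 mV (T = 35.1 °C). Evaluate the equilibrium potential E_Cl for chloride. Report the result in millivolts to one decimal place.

-30.7 mV

E = (61.2/z) · log₁₀([Cl⁻]_out/[Cl⁻]_in) with z = -1.
For an anion, dividing by z = -1 reverses the sign.
= (61.2/-1) · log₁₀(110/34.7) = -61.20 · log₁₀(3.17)
= -61.20 · (0.5011) = -30.67 mV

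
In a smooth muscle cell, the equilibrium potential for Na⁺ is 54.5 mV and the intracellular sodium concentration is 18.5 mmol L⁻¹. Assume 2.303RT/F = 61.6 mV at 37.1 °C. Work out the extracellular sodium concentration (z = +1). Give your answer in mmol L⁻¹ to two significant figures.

140 mmol L⁻¹

Nernst: E = (61.6/1) · log₁₀([out]/[in]), so log₁₀([out]/[in]) = 54.5 × 1 / 61.6 = 0.8847.
[out]/[in] = 10^(0.8847) = 7.669.
[out] = 7.669 × 18.5 = 141.9 mmol L⁻¹.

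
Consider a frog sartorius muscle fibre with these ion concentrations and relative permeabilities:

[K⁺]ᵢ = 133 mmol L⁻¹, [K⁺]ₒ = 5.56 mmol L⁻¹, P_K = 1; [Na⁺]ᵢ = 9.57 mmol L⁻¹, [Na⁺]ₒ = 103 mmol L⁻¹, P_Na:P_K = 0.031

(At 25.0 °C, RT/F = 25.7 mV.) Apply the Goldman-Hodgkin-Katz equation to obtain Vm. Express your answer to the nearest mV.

Vm = 25.7 · ln[(Σ P·[cation]ₒ + Σ P·[anion]ᵢ) / (Σ P·[cation]ᵢ + Σ P·[anion]ₒ)]
Numerator = 1×5.56 + 0.031×103 = 8.753
Denominator = 1×133 + 0.031×9.57 = 133.3
Vm = 25.7 · ln(0.065666) = 25.7 × (-2.7232) = -69.99 mV

-70 mV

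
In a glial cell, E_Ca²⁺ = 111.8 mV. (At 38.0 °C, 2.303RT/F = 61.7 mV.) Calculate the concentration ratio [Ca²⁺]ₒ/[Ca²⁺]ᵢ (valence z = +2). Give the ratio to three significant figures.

4210

log₁₀([out]/[in]) = E·z/(61.7) = 111.8 × 2 / 61.7 = 3.6240
[out]/[in] = 10^(3.6240) = 4207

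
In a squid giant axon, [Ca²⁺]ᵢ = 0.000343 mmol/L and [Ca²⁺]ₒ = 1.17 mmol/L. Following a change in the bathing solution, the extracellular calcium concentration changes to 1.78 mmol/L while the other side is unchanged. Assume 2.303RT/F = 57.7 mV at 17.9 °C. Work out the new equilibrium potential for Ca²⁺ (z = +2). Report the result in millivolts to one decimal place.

After the shift: [Ca²⁺]_out = 1.78, [Ca²⁺]_in = 0.000343 mmol/L.
E_new = (57.7/2)·log₁₀(1.78/0.000343) = 28.85 · (3.7151) = 107.18 mV

107.2 mV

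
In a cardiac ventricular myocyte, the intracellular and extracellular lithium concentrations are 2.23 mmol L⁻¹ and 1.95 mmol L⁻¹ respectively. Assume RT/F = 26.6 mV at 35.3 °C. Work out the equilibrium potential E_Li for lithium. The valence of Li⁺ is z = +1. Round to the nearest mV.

-4 mV

E = (26.6/z) · ln([Li⁺]_out/[Li⁺]_in) with z = +1.
= (26.6/1) · ln(1.95/2.23) = 26.60 · ln(0.8744)
= 26.60 · (-0.1342) = -3.57 mV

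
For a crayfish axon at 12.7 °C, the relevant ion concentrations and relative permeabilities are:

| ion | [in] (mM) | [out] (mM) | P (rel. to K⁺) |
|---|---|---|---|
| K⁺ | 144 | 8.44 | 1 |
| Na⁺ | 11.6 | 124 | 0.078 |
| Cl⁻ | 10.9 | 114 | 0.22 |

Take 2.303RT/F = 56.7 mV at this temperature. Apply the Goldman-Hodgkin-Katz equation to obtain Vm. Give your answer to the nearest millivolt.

-52 mV

Vm = 56.7 · log₁₀[(Σ P·[cation]ₒ + Σ P·[anion]ᵢ) / (Σ P·[cation]ᵢ + Σ P·[anion]ₒ)]
Numerator = 1×8.44 + 0.078×124 + 0.22×10.9 = 20.51
Denominator = 1×144 + 0.078×11.6 + 0.22×114 = 170
Vm = 56.7 · log₁₀(0.12066) = 56.7 × (-0.9184) = -52.08 mV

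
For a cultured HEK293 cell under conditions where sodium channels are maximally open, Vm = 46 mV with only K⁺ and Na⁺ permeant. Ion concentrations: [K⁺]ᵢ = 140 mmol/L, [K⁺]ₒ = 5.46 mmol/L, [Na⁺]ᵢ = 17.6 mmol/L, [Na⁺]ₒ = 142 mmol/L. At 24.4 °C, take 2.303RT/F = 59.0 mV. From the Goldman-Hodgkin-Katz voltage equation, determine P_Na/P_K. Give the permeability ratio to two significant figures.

Let α = P_Na/P_K. GHK: Vm = 59.0·log₁₀[(Kₒ + α·Naₒ)/(Kᵢ + α·Naᵢ)].
10^(Vm/59.0) = 10^(46.0/59.0) = 6.0209
So 6.0209·(Kᵢ + α·Naᵢ) = Kₒ + α·Naₒ → α = (6.0209·140.0 − 5.46) / (142.0 − 6.0209·17.6)
α = (842.9 − 5.46) / (142.0 − 106) = 837.5/36.03 = 23.24

23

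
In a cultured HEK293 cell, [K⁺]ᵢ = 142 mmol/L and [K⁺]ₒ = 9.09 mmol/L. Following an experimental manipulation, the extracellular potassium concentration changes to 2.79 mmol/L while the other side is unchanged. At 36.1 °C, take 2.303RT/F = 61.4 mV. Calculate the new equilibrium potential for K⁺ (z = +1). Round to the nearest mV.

-105 mV

After the shift: [K⁺]_out = 2.79, [K⁺]_in = 142 mmol/L.
E_new = (61.4/1)·log₁₀(2.79/142) = 61.40 · (-1.7067) = -104.79 mV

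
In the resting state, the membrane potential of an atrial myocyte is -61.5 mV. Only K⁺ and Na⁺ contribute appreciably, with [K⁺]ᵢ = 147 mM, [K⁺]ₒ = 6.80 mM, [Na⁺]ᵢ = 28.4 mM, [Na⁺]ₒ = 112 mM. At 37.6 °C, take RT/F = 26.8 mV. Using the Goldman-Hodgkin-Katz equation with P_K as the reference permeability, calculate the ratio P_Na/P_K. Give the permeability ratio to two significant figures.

0.073

Let α = P_Na/P_K. GHK: Vm = 26.8·ln[(Kₒ + α·Naₒ)/(Kᵢ + α·Naᵢ)].
e^(Vm/26.8) = e^(-61.5/26.8) = 0.10078
So 0.10078·(Kᵢ + α·Naᵢ) = Kₒ + α·Naₒ → α = (0.10078·147.0 − 6.8) / (112.0 − 0.10078·28.4)
α = (14.82 − 6.8) / (112.0 − 2.862) = 8.015/109.1 = 0.07344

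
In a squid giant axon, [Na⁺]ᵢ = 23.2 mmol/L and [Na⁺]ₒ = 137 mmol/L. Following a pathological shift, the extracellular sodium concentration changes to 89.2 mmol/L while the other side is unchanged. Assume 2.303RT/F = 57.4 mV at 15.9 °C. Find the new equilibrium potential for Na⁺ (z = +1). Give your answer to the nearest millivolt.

34 mV

After the shift: [Na⁺]_out = 89.2, [Na⁺]_in = 23.2 mmol/L.
E_new = (57.4/1)·log₁₀(89.2/23.2) = 57.40 · (0.5849) = 33.57 mV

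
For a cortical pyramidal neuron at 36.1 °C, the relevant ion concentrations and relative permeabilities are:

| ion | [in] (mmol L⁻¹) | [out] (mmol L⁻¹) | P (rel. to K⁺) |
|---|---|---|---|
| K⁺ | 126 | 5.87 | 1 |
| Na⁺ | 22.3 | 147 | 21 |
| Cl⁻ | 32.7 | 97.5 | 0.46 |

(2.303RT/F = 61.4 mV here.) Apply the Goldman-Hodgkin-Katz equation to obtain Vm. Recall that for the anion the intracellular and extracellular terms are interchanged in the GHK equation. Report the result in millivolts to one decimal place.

Vm = 61.4 · log₁₀[(Σ P·[cation]ₒ + Σ P·[anion]ᵢ) / (Σ P·[cation]ᵢ + Σ P·[anion]ₒ)]
Numerator = 1×5.87 + 21×147 + 0.46×32.7 = 3108
Denominator = 1×126 + 21×22.3 + 0.46×97.5 = 639.1
Vm = 61.4 · log₁₀(4.8626) = 61.4 × (0.6869) = 42.17 mV

42.2 mV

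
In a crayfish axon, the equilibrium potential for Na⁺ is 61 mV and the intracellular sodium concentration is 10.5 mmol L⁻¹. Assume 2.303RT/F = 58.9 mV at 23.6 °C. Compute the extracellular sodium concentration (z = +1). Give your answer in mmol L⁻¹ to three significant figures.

114 mmol L⁻¹

Nernst: E = (58.9/1) · log₁₀([out]/[in]), so log₁₀([out]/[in]) = 61.0 × 1 / 58.9 = 1.0357.
[out]/[in] = 10^(1.0357) = 10.86.
[out] = 10.86 × 10.5 = 114 mmol L⁻¹.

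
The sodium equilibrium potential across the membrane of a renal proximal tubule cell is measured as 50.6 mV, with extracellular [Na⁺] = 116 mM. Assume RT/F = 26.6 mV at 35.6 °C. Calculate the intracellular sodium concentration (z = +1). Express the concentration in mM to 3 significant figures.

Nernst: E = (26.6/1) · ln([out]/[in]), so ln([out]/[in]) = 50.6 × 1 / 26.6 = 1.9023.
[out]/[in] = e^(1.9023) = 6.701.
[in] = 116 / 6.701 = 17.31 mM.

17.3 mM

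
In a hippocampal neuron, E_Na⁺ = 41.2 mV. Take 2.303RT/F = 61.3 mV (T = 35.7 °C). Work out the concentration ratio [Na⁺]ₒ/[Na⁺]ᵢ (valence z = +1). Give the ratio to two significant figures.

4.7

log₁₀([out]/[in]) = E·z/(61.3) = 41.2 × 1 / 61.3 = 0.6721
[out]/[in] = 10^(0.6721) = 4.7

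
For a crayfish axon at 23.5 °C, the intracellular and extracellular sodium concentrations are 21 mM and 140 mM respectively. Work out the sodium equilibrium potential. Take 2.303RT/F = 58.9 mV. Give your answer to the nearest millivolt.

49 mV

E = (58.9/z) · log₁₀([Na⁺]_out/[Na⁺]_in) with z = +1.
= (58.9/1) · log₁₀(140/21) = 58.90 · log₁₀(6.667)
= 58.90 · (0.8239) = 48.53 mV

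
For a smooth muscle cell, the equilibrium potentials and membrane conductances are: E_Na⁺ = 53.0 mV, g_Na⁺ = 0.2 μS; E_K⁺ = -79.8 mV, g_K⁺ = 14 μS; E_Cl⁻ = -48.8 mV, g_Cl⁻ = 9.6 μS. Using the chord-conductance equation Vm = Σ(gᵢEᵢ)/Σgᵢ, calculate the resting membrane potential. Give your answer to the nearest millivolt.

Σ gᵢEᵢ = 0.2·(53.0) + 14·(-79.8) + 9.6·(-48.8) = -1575.08
Σ gᵢ = 0.2 + 14 + 9.6 = 23.8
Vm = -1575.08 / 23.8 = -66.18 mV

-66 mV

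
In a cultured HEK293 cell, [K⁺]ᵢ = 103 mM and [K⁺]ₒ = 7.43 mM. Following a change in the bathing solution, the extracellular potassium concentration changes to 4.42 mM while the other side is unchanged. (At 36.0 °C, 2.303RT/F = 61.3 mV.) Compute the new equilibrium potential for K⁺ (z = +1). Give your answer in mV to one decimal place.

After the shift: [K⁺]_out = 4.42, [K⁺]_in = 103 mM.
E_new = (61.3/1)·log₁₀(4.42/103) = 61.30 · (-1.3674) = -83.82 mV

-83.8 mV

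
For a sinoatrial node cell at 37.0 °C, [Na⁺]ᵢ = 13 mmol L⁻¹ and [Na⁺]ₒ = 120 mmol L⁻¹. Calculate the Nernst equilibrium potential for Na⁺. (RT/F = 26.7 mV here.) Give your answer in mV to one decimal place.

E = (26.7/z) · ln([Na⁺]_out/[Na⁺]_in) with z = +1.
= (26.7/1) · ln(120/13) = 26.70 · ln(9.231)
= 26.70 · (2.2225) = 59.34 mV

59.3 mV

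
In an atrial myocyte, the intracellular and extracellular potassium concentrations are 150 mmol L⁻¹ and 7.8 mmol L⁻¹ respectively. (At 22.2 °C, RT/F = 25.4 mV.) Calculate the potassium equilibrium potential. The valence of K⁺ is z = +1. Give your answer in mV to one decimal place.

-75.1 mV

E = (25.4/z) · ln([K⁺]_out/[K⁺]_in) with z = +1.
= (25.4/1) · ln(7.8/150) = 25.40 · ln(0.052)
= 25.40 · (-2.9565) = -75.10 mV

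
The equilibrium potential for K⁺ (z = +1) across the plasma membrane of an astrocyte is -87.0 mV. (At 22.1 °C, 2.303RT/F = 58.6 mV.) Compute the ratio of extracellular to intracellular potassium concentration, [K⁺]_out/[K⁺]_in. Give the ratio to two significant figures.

0.033

log₁₀([out]/[in]) = E·z/(58.6) = -87.0 × 1 / 58.6 = -1.4846
[out]/[in] = 10^(-1.4846) = 0.03276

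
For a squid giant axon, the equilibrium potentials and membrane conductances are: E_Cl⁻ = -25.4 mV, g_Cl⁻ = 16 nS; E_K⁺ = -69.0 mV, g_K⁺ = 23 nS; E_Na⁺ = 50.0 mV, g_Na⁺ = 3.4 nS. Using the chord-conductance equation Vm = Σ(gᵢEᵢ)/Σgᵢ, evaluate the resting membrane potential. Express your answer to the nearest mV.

-43 mV

Σ gᵢEᵢ = 16·(-25.4) + 23·(-69.0) + 3.4·(50.0) = -1823.40
Σ gᵢ = 16 + 23 + 3.4 = 42.4
Vm = -1823.40 / 42.4 = -43.00 mV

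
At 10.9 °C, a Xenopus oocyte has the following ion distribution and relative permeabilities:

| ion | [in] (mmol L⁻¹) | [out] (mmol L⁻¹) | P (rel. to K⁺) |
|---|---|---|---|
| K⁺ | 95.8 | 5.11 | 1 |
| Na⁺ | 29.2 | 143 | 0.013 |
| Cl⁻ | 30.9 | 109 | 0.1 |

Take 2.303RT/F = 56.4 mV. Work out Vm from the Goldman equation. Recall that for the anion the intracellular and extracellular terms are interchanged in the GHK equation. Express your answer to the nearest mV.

Vm = 56.4 · log₁₀[(Σ P·[cation]ₒ + Σ P·[anion]ᵢ) / (Σ P·[cation]ᵢ + Σ P·[anion]ₒ)]
Numerator = 1×5.11 + 0.013×143 + 0.1×30.9 = 10.06
Denominator = 1×95.8 + 0.013×29.2 + 0.1×109 = 107.1
Vm = 56.4 · log₁₀(0.093939) = 56.4 × (-1.0272) = -57.93 mV

-58 mV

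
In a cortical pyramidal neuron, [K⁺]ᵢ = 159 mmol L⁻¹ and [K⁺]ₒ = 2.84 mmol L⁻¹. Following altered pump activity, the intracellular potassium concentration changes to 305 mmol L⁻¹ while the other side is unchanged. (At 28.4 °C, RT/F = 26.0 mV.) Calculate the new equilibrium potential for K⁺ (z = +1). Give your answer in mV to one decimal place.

-121.6 mV

After the shift: [K⁺]_out = 2.84, [K⁺]_in = 305 mmol L⁻¹.
E_new = (26.0/1)·ln(2.84/305) = 26.00 · (-4.6765) = -121.59 mV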